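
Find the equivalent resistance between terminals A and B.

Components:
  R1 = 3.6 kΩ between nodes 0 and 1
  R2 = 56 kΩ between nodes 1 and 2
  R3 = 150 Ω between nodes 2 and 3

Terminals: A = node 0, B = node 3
Reduce the network between node 0 (A) and node 3 (B) by series/parallel combination:
  Rs1 = R1 + R2 (series, joined only at node 1) = 3600 + 56000 = 59600 Ω
  Rs2 = R3 + Rs1 (series, joined only at node 2) = 150 + 59600 = 59750 Ω
R_eq = 59.75 kΩ

Final answer: 59.75 kΩ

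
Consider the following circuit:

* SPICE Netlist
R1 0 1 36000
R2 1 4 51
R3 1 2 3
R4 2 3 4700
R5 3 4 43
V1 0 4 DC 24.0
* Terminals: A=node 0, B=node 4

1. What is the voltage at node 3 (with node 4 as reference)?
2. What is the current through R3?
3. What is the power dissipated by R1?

Nodal analysis, taking node 4 as the 0 V reference.
Source V1 fixes V_0 = 24 V.
KCL at each unknown node (sum of currents leaving = 0; resistances in Ω):
  Node 1: (V_1 - 24)/36000 + (V_1 - 0)/51 + (V_1 - V_2)/3 = 0
  Node 2: (V_2 - V_1)/3 + (V_2 - V_3)/4700 = 0
  Node 3: (V_3 - V_2)/4700 + (V_3 - 0)/43 = 0
Collecting terms (coefficients in siemens):
  0.353·V_1 - 0.3333·V_2 = 0.0006667
  0.3335·V_2 - 0.3333·V_1 - 0.0002128·V_3 = 0
  0.02347·V_3 - 0.0002128·V_2 = 0
Solving these 3 simultaneous equations (Gaussian elimination) gives:
  V_1 = 0.03359 V, V_2 = 0.03357 V, V_3 = 0.0003043 V
Part 1:
  Read off the nodal solution: V_3 = 0.0003043 V
Part 2:
  I_R3 = (V_1 - V_2)/R3 = (0.03359 - 0.03357)/3 = 0.000007078 A
  Magnitude: I_R3 = 0.000007078 A
Part 3:
  I_R1 = (V_0 - V_1)/R1 = (24 - 0.03359)/36000 = 0.0006657 A
  P_R1 = I_R1² × R1 = (0.0006657)² × 36000 = 0.01596 W

Final answers:
1. V_3 = 0.0003043 V
2. I_R3 = 7.078e-06 A
3. P_R1 = 0.01596 W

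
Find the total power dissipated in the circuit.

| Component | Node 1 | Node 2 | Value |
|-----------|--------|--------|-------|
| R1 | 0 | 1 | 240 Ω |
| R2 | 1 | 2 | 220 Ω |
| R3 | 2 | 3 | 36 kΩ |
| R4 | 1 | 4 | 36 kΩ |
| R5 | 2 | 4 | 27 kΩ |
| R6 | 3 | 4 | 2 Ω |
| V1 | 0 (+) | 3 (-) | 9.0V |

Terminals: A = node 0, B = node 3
Nodal analysis, taking node 3 as the 0 V reference.
Source V1 fixes V_0 = 9 V.
KCL at each unknown node (sum of currents leaving = 0; resistances in Ω):
  Node 1: (V_1 - 9)/240 + (V_1 - V_2)/220 + (V_1 - V_4)/36000 = 0
  Node 2: (V_2 - V_1)/220 + (V_2 - 0)/36000 + (V_2 - V_4)/27000 = 0
  Node 4: (V_4 - V_1)/36000 + (V_4 - V_2)/27000 + (V_4 - 0)/2 = 0
Collecting terms (coefficients in siemens):
  0.00874·V_1 - 0.004545·V_2 - 0.00002778·V_4 = 0.0375
  0.00461·V_2 - 0.004545·V_1 - 0.00003704·V_4 = 0
  0.5001·V_4 - 0.00002778·V_1 - 0.00003704·V_2 = 0
Solving these 3 simultaneous equations (Gaussian elimination) gives:
  V_1 = 8.806 V, V_2 = 8.682 V, V_4 = 0.001132 V
Power in each resistor, P = (ΔV)²/R:
  P_R1 = (9 - 8.806)²/240 = 0.0001564 W
  P_R2 = (8.806 - 8.682)²/220 = 0.00006966 W
  P_R3 = (8.682 - 0)²/36000 = 0.002094 W
  P_R4 = (8.806 - 0.001132)²/36000 = 0.002154 W
  P_R5 = (8.682 - 0.001132)²/27000 = 0.002791 W
  P_R6 = (0 - 0.001132)²/2 = 0.000000641 W
P_total = P_R1 + P_R2 + P_R3 + P_R4 + P_R5 + P_R6 = 0.007266 W

Final answer: 0.007266 W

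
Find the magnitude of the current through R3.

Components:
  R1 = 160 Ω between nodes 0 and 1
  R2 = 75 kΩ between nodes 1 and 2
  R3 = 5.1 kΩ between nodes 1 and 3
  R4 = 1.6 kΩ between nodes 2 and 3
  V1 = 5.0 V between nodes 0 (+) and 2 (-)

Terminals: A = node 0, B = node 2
Nodal analysis, taking node 2 as the 0 V reference.
Source V1 fixes V_0 = 5 V.
KCL at each unknown node (sum of currents leaving = 0; resistances in Ω):
  Node 1: (V_1 - 5)/160 + (V_1 - 0)/75000 + (V_1 - V_3)/5100 = 0
  Node 3: (V_3 - V_1)/5100 + (V_3 - 0)/1600 = 0
Collecting terms (coefficients in siemens):
  0.006459·V_1 - 0.0001961·V_3 = 0.03125
  0.0008211·V_3 - 0.0001961·V_1 = 0
Determinant D = (0.006459)(0.0008211) - (-0.0001961)(-0.0001961) = 0.000005265
V_1 = [(0.03125)(0.0008211) - (-0.0001961)(0)]/D = 4.873 V
V_3 = [(0.006459)(0) - (0.03125)(-0.0001961)]/D = 1.164 V
I_R3 = (V_1 - V_3)/R3 = (4.873 - 1.164)/5100 = 0.0007273 A
|I_R3| = 0.0007273 A

Final answer: |I_R3| = 0.0007273 A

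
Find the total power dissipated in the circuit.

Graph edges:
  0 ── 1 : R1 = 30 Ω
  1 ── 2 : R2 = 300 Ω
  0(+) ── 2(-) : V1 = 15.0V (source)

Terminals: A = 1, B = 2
Nodal analysis, taking node 2 as the 0 V reference.
Source V1 fixes V_0 = 15 V.
KCL at each unknown node (sum of currents leaving = 0; resistances in Ω):
  Node 1: (V_1 - 15)/30 + (V_1 - 0)/300 = 0
Collecting terms: 0.03667 × V_1 = 0.5  =>  V_1 = 13.64 V
Power in each resistor, P = (ΔV)²/R:
  P_R1 = (15 - 13.64)²/30 = 0.06198 W
  P_R2 = (13.64 - 0)²/300 = 0.6198 W
P_total = P_R1 + P_R2 = 0.6818 W

Final answer: 0.6818 W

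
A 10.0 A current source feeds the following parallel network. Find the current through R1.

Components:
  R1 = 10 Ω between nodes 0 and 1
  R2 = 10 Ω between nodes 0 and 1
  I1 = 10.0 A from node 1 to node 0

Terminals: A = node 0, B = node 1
All resistors sit directly between nodes 0 and 1, so they are in parallel and share one voltage V; the full source current 10 A splits among them.
1/R_par = 1/10 + 1/10 = 0.2 S  =>  R_par = 5 Ω
V = I × R_par = 10 × 5 = 50 V
I_R1 = V/R1 = 50/10 = 5 A

Final answer: 5 A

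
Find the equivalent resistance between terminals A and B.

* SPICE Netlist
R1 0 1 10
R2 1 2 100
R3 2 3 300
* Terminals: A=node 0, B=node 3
Reduce the network between node 0 (A) and node 3 (B) by series/parallel combination:
  Rs1 = R1 + R2 (series, joined only at node 1) = 10 + 100 = 110 Ω
  Rs2 = R3 + Rs1 (series, joined only at node 2) = 300 + 110 = 410 Ω
R_eq = 410 Ω

Final answer: 410 Ω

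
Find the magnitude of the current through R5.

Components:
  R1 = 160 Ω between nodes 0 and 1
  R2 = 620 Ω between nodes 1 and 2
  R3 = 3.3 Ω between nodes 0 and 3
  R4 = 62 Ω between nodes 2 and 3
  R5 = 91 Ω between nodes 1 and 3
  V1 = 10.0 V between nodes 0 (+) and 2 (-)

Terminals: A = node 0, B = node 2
Nodal analysis, taking node 2 as the 0 V reference.
Source V1 fixes V_0 = 10 V.
KCL at each unknown node (sum of currents leaving = 0; resistances in Ω):
  Node 1: (V_1 - 10)/160 + (V_1 - 0)/620 + (V_1 - V_3)/91 = 0
  Node 3: (V_3 - 10)/3.3 + (V_3 - 0)/62 + (V_3 - V_1)/91 = 0
Collecting terms (coefficients in siemens):
  0.01885·V_1 - 0.01099·V_3 = 0.0625
  0.3301·V_3 - 0.01099·V_1 = 3.03
Determinant D = (0.01885)(0.3301) - (-0.01099)(-0.01099) = 0.006103
V_1 = [(0.0625)(0.3301) - (-0.01099)(3.03)]/D = 8.837 V
V_3 = [(0.01885)(3.03) - (0.0625)(-0.01099)]/D = 9.473 V
I_R5 = (V_1 - V_3)/R5 = (8.837 - 9.473)/91 = -0.006985 A
|I_R5| = 0.006985 A

Final answer: |I_R5| = 0.006985 A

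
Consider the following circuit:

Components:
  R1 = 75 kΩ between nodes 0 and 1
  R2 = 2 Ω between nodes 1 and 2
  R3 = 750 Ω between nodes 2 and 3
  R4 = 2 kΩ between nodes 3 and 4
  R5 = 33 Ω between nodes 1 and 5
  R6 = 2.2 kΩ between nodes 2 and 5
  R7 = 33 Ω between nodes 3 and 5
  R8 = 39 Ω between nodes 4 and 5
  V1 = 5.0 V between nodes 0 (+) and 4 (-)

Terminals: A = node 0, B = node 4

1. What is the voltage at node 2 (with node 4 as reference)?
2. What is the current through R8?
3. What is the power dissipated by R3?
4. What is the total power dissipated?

Nodal analysis, taking node 4 as the 0 V reference.
Source V1 fixes V_0 = 5 V.
KCL at each unknown node (sum of currents leaving = 0; resistances in Ω):
  Node 1: (V_1 - 5)/75000 + (V_1 - V_2)/2 + (V_1 - V_5)/33 = 0
  Node 2: (V_2 - V_1)/2 + (V_2 - V_3)/750 + (V_2 - V_5)/2200 = 0
  Node 3: (V_3 - V_2)/750 + (V_3 - 0)/2000 + (V_3 - V_5)/33 = 0
  Node 5: (V_5 - V_1)/33 + (V_5 - V_2)/2200 + (V_5 - V_3)/33 + (V_5 - 0)/39 = 0
Collecting terms (coefficients in siemens):
  0.5303·V_1 - 0.5·V_2 - 0.0303·V_5 = 0.00006667
  0.5018·V_2 - 0.5·V_1 - 0.001333·V_3 - 0.0004545·V_5 = 0
  0.03214·V_3 - 0.001333·V_2 - 0.0303·V_5 = 0
  0.0867·V_5 - 0.0303·V_1 - 0.0004545·V_2 - 0.0303·V_3 = 0
Solving these 4 simultaneous equations (Gaussian elimination) gives:
  V_1 = 0.004625 V, V_2 = 0.004618 V, V_3 = 0.002593 V, V_5 = 0.002547 V
Part 1:
  Read off the nodal solution: V_2 = 0.004618 V
Part 2:
  I_R8 = (V_4 - V_5)/R8 = (0 - 0.002547)/39 = -0.00006531 A
  Magnitude: I_R8 = 0.00006531 A
Part 3:
  I_R3 = (V_2 - V_3)/R3 = (0.004618 - 0.002593)/750 = 0.000002699 A
  P_R3 = I_R3² × R3 = (0.000002699)² × 750 = 0.000000005464 W
Part 4:
  Power in each resistor, P = (ΔV)²/R:
    P_R1 = (5 - 0.004625)²/75000 = 0.0003327 W
    P_R2 = (0.004625 - 0.004618)²/2 = 0.0000000000265 W
    P_R3 = (0.004618 - 0.002593)²/750 = 0.000000005464 W
    P_R4 = (0.002593 - 0)²/2000 = 0.000000003363 W
    P_R5 = (0.004625 - 0.002547)²/33 = 0.0000001308 W
    P_R6 = (0.004618 - 0.002547)²/2200 = 0.000000001949 W
    P_R7 = (0.002593 - 0.002547)²/33 = 0.0000000000649 W
    P_R8 = (0 - 0.002547)²/39 = 0.0000001663 W
  P_total = P_R1 + P_R2 + P_R3 + P_R4 + P_R5 + P_R6 + P_R7 + P_R8 = 0.000333 W

Final answers:
1. V_2 = 0.004618 V
2. I_R8 = 6.531e-05 A
3. P_R3 = 5.464e-09 W
4. P_total = 0.000333 W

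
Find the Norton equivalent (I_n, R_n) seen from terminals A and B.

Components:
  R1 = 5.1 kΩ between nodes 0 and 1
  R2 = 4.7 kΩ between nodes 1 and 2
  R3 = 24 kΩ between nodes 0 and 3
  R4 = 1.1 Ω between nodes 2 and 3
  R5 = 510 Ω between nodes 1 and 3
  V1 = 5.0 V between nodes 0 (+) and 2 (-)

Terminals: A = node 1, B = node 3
Find the Thévenin equivalent first; then I_n = V_th/R_th and R_n = R_th.
Step 1 — V_th is the open-circuit voltage V_A - V_B (nothing connected across the terminals).
Nodal analysis, taking node 2 as the 0 V reference.
Source V1 fixes V_0 = 5 V.
KCL at each unknown node (sum of currents leaving = 0; resistances in Ω):
  Node 1: (V_1 - 5)/5100 + (V_1 - 0)/4700 + (V_1 - V_3)/510 = 0
  Node 3: (V_3 - 5)/24000 + (V_3 - 0)/1.1 + (V_3 - V_1)/510 = 0
Collecting terms (coefficients in siemens):
  0.00237·V_1 - 0.001961·V_3 = 0.0009804
  0.9111·V_3 - 0.001961·V_1 = 0.0002083
Determinant D = (0.00237)(0.9111) - (-0.001961)(-0.001961) = 0.002155
V_1 = [(0.0009804)(0.9111) - (-0.001961)(0.0002083)]/D = 0.4147 V
V_3 = [(0.00237)(0.0002083) - (0.0009804)(-0.001961)]/D = 0.001121 V
V_th = V_1 - V_3 = 0.4147 - 0.001121 = 0.4135 V
Step 2 — R_th: zero the source — replace V1 by a short circuit (node 2 merges into node 0) — and find the resistance seen between A (node 1) and B (node 3).
Reduce the network between node 1 (A) and node 3 (B) by series/parallel combination:
  Rp1 = R1 ‖ R2 (parallel, both between nodes 0 and 1) = 1/(1/5100 + 1/4700) = 2446 Ω
  Rp2 = R3 ‖ R4 (parallel, both between nodes 0 and 3) = 1/(1/24000 + 1/1.1) = 1.1 Ω
  Rs1 = Rp1 + Rp2 (series, joined only at node 0) = 2446 + 1.1 = 2447 Ω
  Rp3 = R5 ‖ Rs1 (parallel, both between nodes 1 and 3) = 1/(1/510 + 1/2447) = 422 Ω
R_th = 422 Ω
I_n = V_th/R_th = 0.4135/422 = 0.0009799 A, and R_n = R_th = 422 Ω

Final answer: I_n = 0.0009799 A, R_n = 422 Ω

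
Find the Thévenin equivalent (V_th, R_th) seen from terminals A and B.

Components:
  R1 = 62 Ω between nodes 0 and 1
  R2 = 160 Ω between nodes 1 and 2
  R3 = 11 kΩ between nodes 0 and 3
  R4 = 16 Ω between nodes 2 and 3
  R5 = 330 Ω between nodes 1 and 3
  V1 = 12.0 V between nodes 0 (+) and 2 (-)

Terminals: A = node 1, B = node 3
Step 1 — V_th is the open-circuit voltage V_A - V_B (nothing connected across the terminals).
Nodal analysis, taking node 2 as the 0 V reference.
Source V1 fixes V_0 = 12 V.
KCL at each unknown node (sum of currents leaving = 0; resistances in Ω):
  Node 1: (V_1 - 12)/62 + (V_1 - 0)/160 + (V_1 - V_3)/330 = 0
  Node 3: (V_3 - 12)/11000 + (V_3 - 0)/16 + (V_3 - V_1)/330 = 0
Collecting terms (coefficients in siemens):
  0.02541·V_1 - 0.00303·V_3 = 0.1935
  0.06562·V_3 - 0.00303·V_1 = 0.001091
Determinant D = (0.02541)(0.06562) - (-0.00303)(-0.00303) = 0.001658
V_1 = [(0.1935)(0.06562) - (-0.00303)(0.001091)]/D = 7.661 V
V_3 = [(0.02541)(0.001091) - (0.1935)(-0.00303)]/D = 0.3704 V
V_th = V_1 - V_3 = 7.661 - 0.3704 = 7.291 V
Step 2 — R_th: zero the source — replace V1 by a short circuit (node 2 merges into node 0) — and find the resistance seen between A (node 1) and B (node 3).
Reduce the network between node 1 (A) and node 3 (B) by series/parallel combination:
  Rp1 = R1 ‖ R2 (parallel, both between nodes 0 and 1) = 1/(1/62 + 1/160) = 44.68 Ω
  Rp2 = R3 ‖ R4 (parallel, both between nodes 0 and 3) = 1/(1/11000 + 1/16) = 15.98 Ω
  Rs1 = Rp1 + Rp2 (series, joined only at node 0) = 44.68 + 15.98 = 60.66 Ω
  Rp3 = R5 ‖ Rs1 (parallel, both between nodes 1 and 3) = 1/(1/330 + 1/60.66) = 51.24 Ω
R_th = 51.24 Ω

Final answer: V_th = 7.291 V, R_th = 51.24 Ω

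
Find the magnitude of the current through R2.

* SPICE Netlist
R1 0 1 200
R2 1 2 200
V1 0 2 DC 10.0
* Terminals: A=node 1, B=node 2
Nodal analysis, taking node 2 as the 0 V reference.
Source V1 fixes V_0 = 10 V.
KCL at each unknown node (sum of currents leaving = 0; resistances in Ω):
  Node 1: (V_1 - 10)/200 + (V_1 - 0)/200 = 0
Collecting terms: 0.01 × V_1 = 0.05  =>  V_1 = 5 V
I_R2 = (V_1 - V_2)/R2 = (5 - 0)/200 = 0.025 A
|I_R2| = 0.025 A

Final answer: |I_R2| = 0.025 A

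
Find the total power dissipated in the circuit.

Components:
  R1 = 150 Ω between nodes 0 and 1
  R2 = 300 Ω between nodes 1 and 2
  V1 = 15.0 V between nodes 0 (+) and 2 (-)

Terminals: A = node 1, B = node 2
Nodal analysis, taking node 2 as the 0 V reference.
Source V1 fixes V_0 = 15 V.
KCL at each unknown node (sum of currents leaving = 0; resistances in Ω):
  Node 1: (V_1 - 15)/150 + (V_1 - 0)/300 = 0
Collecting terms: 0.01 × V_1 = 0.1  =>  V_1 = 10 V
Power in each resistor, P = (ΔV)²/R:
  P_R1 = (15 - 10)²/150 = 0.1667 W
  P_R2 = (10 - 0)²/300 = 0.3333 W
P_total = P_R1 + P_R2 = 0.5 W

Final answer: 0.5 W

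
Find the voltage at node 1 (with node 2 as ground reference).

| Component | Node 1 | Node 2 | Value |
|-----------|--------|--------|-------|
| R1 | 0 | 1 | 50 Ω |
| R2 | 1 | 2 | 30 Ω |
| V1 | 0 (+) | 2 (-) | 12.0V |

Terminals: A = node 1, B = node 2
Nodal analysis, taking node 2 as the 0 V reference.
Source V1 fixes V_0 = 12 V.
KCL at each unknown node (sum of currents leaving = 0; resistances in Ω):
  Node 1: (V_1 - 12)/50 + (V_1 - 0)/30 = 0
Collecting terms: 0.05333 × V_1 = 0.24  =>  V_1 = 4.5 V
The requested potential is V_1 = 4.5 V.

Final answer: V_1 = 4.5 V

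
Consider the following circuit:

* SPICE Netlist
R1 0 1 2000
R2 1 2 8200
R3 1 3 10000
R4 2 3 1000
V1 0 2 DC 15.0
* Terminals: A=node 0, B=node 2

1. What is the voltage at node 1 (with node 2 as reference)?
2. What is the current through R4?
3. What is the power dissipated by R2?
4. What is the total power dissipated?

Nodal analysis, taking node 2 as the 0 V reference.
Source V1 fixes V_0 = 15 V.
KCL at each unknown node (sum of currents leaving = 0; resistances in Ω):
  Node 1: (V_1 - 15)/2000 + (V_1 - 0)/8200 + (V_1 - V_3)/10000 = 0
  Node 3: (V_3 - V_1)/10000 + (V_3 - 0)/1000 = 0
Collecting terms (coefficients in siemens):
  0.000722·V_1 - 0.0001·V_3 = 0.0075
  0.0011·V_3 - 0.0001·V_1 = 0
Determinant D = (0.000722)(0.0011) - (-0.0001)(-0.0001) = 0.0000007841
V_1 = [(0.0075)(0.0011) - (-0.0001)(0)]/D = 10.52 V
V_3 = [(0.000722)(0) - (0.0075)(-0.0001)]/D = 0.9565 V
Part 1:
  Read off the nodal solution: V_1 = 10.52 V
Part 2:
  I_R4 = (V_2 - V_3)/R4 = (0 - 0.9565)/1000 = -0.0009565 A
  Magnitude: I_R4 = 0.0009565 A
Part 3:
  I_R2 = (V_1 - V_2)/R2 = (10.52 - 0)/8200 = 0.001283 A
  P_R2 = I_R2² × R2 = (0.001283)² × 8200 = 0.0135 W
Part 4:
  Power in each resistor, P = (ΔV)²/R:
    P_R1 = (15 - 10.52)²/2000 = 0.01003 W
    P_R2 = (10.52 - 0)²/8200 = 0.0135 W
    P_R3 = (10.52 - 0.9565)²/10000 = 0.009148 W
    P_R4 = (0 - 0.9565)²/1000 = 0.0009148 W
  P_total = P_R1 + P_R2 + P_R3 + P_R4 = 0.03359 W

Final answers:
1. V_1 = 10.52 V
2. I_R4 = 0.0009565 A
3. P_R2 = 0.0135 W
4. P_total = 0.03359 W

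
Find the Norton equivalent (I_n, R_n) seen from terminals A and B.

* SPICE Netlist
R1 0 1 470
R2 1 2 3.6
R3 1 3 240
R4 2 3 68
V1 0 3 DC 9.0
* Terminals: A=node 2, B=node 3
Find the Thévenin equivalent first; then I_n = V_th/R_th and R_n = R_th.
Step 1 — V_th is the open-circuit voltage V_A - V_B (nothing connected across the terminals).
Nodal analysis, taking node 3 as the 0 V reference.
Source V1 fixes V_0 = 9 V.
KCL at each unknown node (sum of currents leaving = 0; resistances in Ω):
  Node 1: (V_1 - 9)/470 + (V_1 - V_2)/3.6 + (V_1 - 0)/240 = 0
  Node 2: (V_2 - V_1)/3.6 + (V_2 - 0)/68 = 0
Collecting terms (coefficients in siemens):
  0.2841·V_1 - 0.2778·V_2 = 0.01915
  0.2925·V_2 - 0.2778·V_1 = 0
Determinant D = (0.2841)(0.2925) - (-0.2778)(-0.2778) = 0.005926
V_1 = [(0.01915)(0.2925) - (-0.2778)(0)]/D = 0.9451 V
V_2 = [(0.2841)(0) - (0.01915)(-0.2778)]/D = 0.8976 V
V_th = V_2 - V_3 = 0.8976 - 0 = 0.8976 V
Step 2 — R_th: zero the source — replace V1 by a short circuit (node 3 merges into node 0) — and find the resistance seen between A (node 2) and B (node 0).
Reduce the network between node 2 (A) and node 0 (B) by series/parallel combination:
  Rp1 = R1 ‖ R3 (parallel, both between nodes 0 and 1) = 1/(1/470 + 1/240) = 158.9 Ω
  Rs1 = R2 + Rp1 (series, joined only at node 1) = 3.6 + 158.9 = 162.5 Ω
  Rp2 = R4 ‖ Rs1 (parallel, both between nodes 0 and 2) = 1/(1/68 + 1/162.5) = 47.94 Ω
R_th = 47.94 Ω
I_n = V_th/R_th = 0.8976/47.94 = 0.01872 A, and R_n = R_th = 47.94 Ω

Final answer: I_n = 0.01872 A, R_n = 47.94 Ω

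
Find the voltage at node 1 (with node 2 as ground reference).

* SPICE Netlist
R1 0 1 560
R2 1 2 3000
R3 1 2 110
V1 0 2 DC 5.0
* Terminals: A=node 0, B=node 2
Nodal analysis, taking node 2 as the 0 V reference.
Source V1 fixes V_0 = 5 V.
KCL at each unknown node (sum of currents leaving = 0; resistances in Ω):
  Node 1: (V_1 - 5)/560 + (V_1 - 0)/3000 + (V_1 - 0)/110 = 0
Collecting terms: 0.01121 × V_1 = 0.008929  =>  V_1 = 0.7965 V
The requested potential is V_1 = 0.7965 V.

Final answer: V_1 = 0.7965 V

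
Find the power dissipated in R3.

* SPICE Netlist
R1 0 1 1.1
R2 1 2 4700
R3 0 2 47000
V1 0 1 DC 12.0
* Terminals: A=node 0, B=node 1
Nodal analysis, taking node 1 as the 0 V reference.
Source V1 fixes V_0 = 12 V.
KCL at each unknown node (sum of currents leaving = 0; resistances in Ω):
  Node 2: (V_2 - 0)/4700 + (V_2 - 12)/47000 = 0
Collecting terms: 0.000234 × V_2 = 0.0002553  =>  V_2 = 1.091 V
I_R3 = (V_0 - V_2)/R3 = (12 - 1.091)/47000 = 0.0002321 A
P_R3 = I_R3² × R3 = (0.0002321)² × 47000 = 0.002532 W

Final answer: 0.002532 W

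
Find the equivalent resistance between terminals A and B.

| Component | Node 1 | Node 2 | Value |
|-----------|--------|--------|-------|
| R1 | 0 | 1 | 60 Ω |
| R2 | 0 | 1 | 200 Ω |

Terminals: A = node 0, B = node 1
Reduce the network between node 0 (A) and node 1 (B) by series/parallel combination:
  Rp1 = R1 ‖ R2 (parallel, both between nodes 0 and 1) = 1/(1/60 + 1/200) = 46.15 Ω
R_eq = 46.15 Ω

Final answer: 46.15 Ω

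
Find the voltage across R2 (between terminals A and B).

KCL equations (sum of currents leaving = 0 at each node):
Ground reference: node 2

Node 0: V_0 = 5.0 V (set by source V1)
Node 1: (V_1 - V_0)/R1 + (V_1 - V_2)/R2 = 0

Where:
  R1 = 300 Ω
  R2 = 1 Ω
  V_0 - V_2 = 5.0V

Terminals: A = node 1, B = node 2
R1 and R2 are in series across V1 (node 0 → node 1 → node 2), and the output A–B is taken across R2, so this is a voltage divider.
Series current: I = V1/(R1 + R2) = 5/(300 + 1) = 5/301 = 0.01661 A
V_R2 = I × R2 = V1 × R2/(R1 + R2) = 5 × 1/301 = 0.01661 V

Final answer: 0.01661 V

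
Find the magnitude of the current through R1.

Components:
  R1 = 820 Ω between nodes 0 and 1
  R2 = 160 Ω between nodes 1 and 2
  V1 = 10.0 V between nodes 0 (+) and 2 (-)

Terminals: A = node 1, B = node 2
Nodal analysis, taking node 2 as the 0 V reference.
Source V1 fixes V_0 = 10 V.
KCL at each unknown node (sum of currents leaving = 0; resistances in Ω):
  Node 1: (V_1 - 10)/820 + (V_1 - 0)/160 = 0
Collecting terms: 0.00747 × V_1 = 0.0122  =>  V_1 = 1.633 V
I_R1 = (V_0 - V_1)/R1 = (10 - 1.633)/820 = 0.0102 A
|I_R1| = 0.0102 A

Final answer: |I_R1| = 0.0102 A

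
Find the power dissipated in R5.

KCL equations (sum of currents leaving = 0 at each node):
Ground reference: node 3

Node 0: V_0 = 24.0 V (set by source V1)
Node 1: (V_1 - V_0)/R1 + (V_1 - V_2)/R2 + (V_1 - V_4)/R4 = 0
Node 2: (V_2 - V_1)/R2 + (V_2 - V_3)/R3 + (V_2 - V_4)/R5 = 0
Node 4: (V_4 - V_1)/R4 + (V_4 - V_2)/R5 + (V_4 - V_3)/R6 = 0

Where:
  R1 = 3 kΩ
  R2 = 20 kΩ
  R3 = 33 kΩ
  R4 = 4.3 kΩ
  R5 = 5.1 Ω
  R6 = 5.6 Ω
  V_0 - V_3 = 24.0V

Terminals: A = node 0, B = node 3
Nodal analysis, taking node 3 as the 0 V reference.
Source V1 fixes V_0 = 24 V.
KCL at each unknown node (sum of currents leaving = 0; resistances in Ω):
  Node 1: (V_1 - 24)/3000 + (V_1 - V_2)/20000 + (V_1 - V_4)/4300 = 0
  Node 2: (V_2 - V_1)/20000 + (V_2 - 0)/33000 + (V_2 - V_4)/5.1 = 0
  Node 4: (V_4 - V_1)/4300 + (V_4 - V_2)/5.1 + (V_4 - 0)/5.6 = 0
Collecting terms (coefficients in siemens):
  0.0006159·V_1 - 0.00005·V_2 - 0.0002326·V_4 = 0.008
  0.1962·V_2 - 0.00005·V_1 - 0.1961·V_4 = 0
  0.3749·V_4 - 0.0002326·V_1 - 0.1961·V_2 = 0
Solving these 3 simultaneous equations (Gaussian elimination) gives:
  V_1 = 13 V, V_2 = 0.02384 V, V_4 = 0.02053 V
I_R5 = (V_2 - V_4)/R5 = (0.02384 - 0.02053)/5.1 = 0.000648 A
P_R5 = I_R5² × R5 = (0.000648)² × 5.1 = 0.000002142 W

Final answer: 2.142e-06 W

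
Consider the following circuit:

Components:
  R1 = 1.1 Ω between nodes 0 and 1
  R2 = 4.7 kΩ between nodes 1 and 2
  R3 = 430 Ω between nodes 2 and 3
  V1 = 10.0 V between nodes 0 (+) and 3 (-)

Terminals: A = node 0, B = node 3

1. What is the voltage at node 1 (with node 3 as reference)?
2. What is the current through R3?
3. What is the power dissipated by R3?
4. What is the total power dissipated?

Nodal analysis, taking node 3 as the 0 V reference.
Source V1 fixes V_0 = 10 V.
KCL at each unknown node (sum of currents leaving = 0; resistances in Ω):
  Node 1: (V_1 - 10)/1.1 + (V_1 - V_2)/4700 = 0
  Node 2: (V_2 - V_1)/4700 + (V_2 - 0)/430 = 0
Collecting terms (coefficients in siemens):
  0.9093·V_1 - 0.0002128·V_2 = 9.091
  0.002538·V_2 - 0.0002128·V_1 = 0
Determinant D = (0.9093)(0.002538) - (-0.0002128)(-0.0002128) = 0.002308
V_1 = [(9.091)(0.002538) - (-0.0002128)(0)]/D = 9.998 V
V_2 = [(0.9093)(0) - (9.091)(-0.0002128)]/D = 0.838 V
Part 1:
  Read off the nodal solution: V_1 = 9.998 V
Part 2:
  I_R3 = (V_2 - V_3)/R3 = (0.838 - 0)/430 = 0.001949 A
  Magnitude: I_R3 = 0.001949 A
Part 3:
  I_R3 = (V_2 - V_3)/R3 = (0.838 - 0)/430 = 0.001949 A
  P_R3 = I_R3² × R3 = (0.001949)² × 430 = 0.001633 W
Part 4:
  Power in each resistor, P = (ΔV)²/R:
    P_R1 = (10 - 9.998)²/1.1 = 0.000004178 W
    P_R2 = (9.998 - 0.838)²/4700 = 0.01785 W
    P_R3 = (0.838 - 0)²/430 = 0.001633 W
  P_total = P_R1 + P_R2 + P_R3 = 0.01949 W

Final answers:
1. V_1 = 9.998 V
2. I_R3 = 0.001949 A
3. P_R3 = 0.001633 W
4. P_total = 0.01949 W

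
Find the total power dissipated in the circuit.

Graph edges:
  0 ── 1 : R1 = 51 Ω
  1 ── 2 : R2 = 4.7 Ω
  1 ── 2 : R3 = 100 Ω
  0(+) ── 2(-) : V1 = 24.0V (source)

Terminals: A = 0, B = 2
Nodal analysis, taking node 2 as the 0 V reference.
Source V1 fixes V_0 = 24 V.
KCL at each unknown node (sum of currents leaving = 0; resistances in Ω):
  Node 1: (V_1 - 24)/51 + (V_1 - 0)/4.7 + (V_1 - 0)/100 = 0
Collecting terms: 0.2424 × V_1 = 0.4706  =>  V_1 = 1.942 V
Power in each resistor, P = (ΔV)²/R:
  P_R1 = (24 - 1.942)²/51 = 9.541 W
  P_R2 = (1.942 - 0)²/4.7 = 0.8021 W
  P_R3 = (1.942 - 0)²/100 = 0.0377 W
P_total = P_R1 + P_R2 + P_R3 = 10.38 W

Final answer: 10.38 W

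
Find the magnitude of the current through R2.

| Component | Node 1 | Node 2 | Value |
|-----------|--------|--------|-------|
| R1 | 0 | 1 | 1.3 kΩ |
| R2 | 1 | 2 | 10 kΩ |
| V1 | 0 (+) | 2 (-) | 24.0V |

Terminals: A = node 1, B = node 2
Nodal analysis, taking node 2 as the 0 V reference.
Source V1 fixes V_0 = 24 V.
KCL at each unknown node (sum of currents leaving = 0; resistances in Ω):
  Node 1: (V_1 - 24)/1300 + (V_1 - 0)/10000 = 0
Collecting terms: 0.0008692 × V_1 = 0.01846  =>  V_1 = 21.24 V
I_R2 = (V_1 - V_2)/R2 = (21.24 - 0)/10000 = 0.002124 A
|I_R2| = 0.002124 A

Final answer: |I_R2| = 0.002124 A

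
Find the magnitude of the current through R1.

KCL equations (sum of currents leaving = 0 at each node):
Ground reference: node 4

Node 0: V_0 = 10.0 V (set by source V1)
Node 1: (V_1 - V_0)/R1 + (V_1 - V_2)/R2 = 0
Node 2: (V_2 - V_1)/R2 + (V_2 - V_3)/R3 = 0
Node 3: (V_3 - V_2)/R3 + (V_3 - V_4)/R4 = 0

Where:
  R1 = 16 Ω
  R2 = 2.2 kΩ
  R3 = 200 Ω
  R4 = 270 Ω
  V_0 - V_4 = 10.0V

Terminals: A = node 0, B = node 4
Nodal analysis, taking node 4 as the 0 V reference.
Source V1 fixes V_0 = 10 V.
KCL at each unknown node (sum of currents leaving = 0; resistances in Ω):
  Node 1: (V_1 - 10)/16 + (V_1 - V_2)/2200 = 0
  Node 2: (V_2 - V_1)/2200 + (V_2 - V_3)/200 = 0
  Node 3: (V_3 - V_2)/200 + (V_3 - 0)/270 = 0
Collecting terms (coefficients in siemens):
  0.06295·V_1 - 0.0004545·V_2 = 0.625
  0.005455·V_2 - 0.0004545·V_1 - 0.005·V_3 = 0
  0.008704·V_3 - 0.005·V_2 = 0
Solving these 3 simultaneous equations (Gaussian elimination) gives:
  V_1 = 9.94 V, V_2 = 1.75 V, V_3 = 1.005 V
I_R1 = (V_0 - V_1)/R1 = (10 - 9.94)/16 = 0.003723 A
|I_R1| = 0.003723 A

Final answer: |I_R1| = 0.003723 A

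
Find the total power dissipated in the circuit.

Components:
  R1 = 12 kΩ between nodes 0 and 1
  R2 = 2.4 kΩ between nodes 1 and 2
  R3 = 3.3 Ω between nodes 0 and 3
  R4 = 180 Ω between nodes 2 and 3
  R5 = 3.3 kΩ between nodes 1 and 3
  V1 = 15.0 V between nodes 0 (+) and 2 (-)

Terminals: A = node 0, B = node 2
Nodal analysis, taking node 2 as the 0 V reference.
Source V1 fixes V_0 = 15 V.
KCL at each unknown node (sum of currents leaving = 0; resistances in Ω):
  Node 1: (V_1 - 15)/12000 + (V_1 - 0)/2400 + (V_1 - V_3)/3300 = 0
  Node 3: (V_3 - 15)/3.3 + (V_3 - 0)/180 + (V_3 - V_1)/3300 = 0
Collecting terms (coefficients in siemens):
  0.000803·V_1 - 0.000303·V_3 = 0.00125
  0.3089·V_3 - 0.000303·V_1 = 4.545
Determinant D = (0.000803)(0.3089) - (-0.000303)(-0.000303) = 0.000248
V_1 = [(0.00125)(0.3089) - (-0.000303)(4.545)]/D = 7.112 V
V_3 = [(0.000803)(4.545) - (0.00125)(-0.000303)]/D = 14.72 V
Power in each resistor, P = (ΔV)²/R:
  P_R1 = (15 - 7.112)²/12000 = 0.005185 W
  P_R2 = (7.112 - 0)²/2400 = 0.02108 W
  P_R3 = (15 - 14.72)²/3.3 = 0.02334 W
  P_R4 = (0 - 14.72)²/180 = 1.204 W
  P_R5 = (7.112 - 14.72)²/3300 = 0.01755 W
P_total = P_R1 + P_R2 + P_R3 + P_R4 + P_R5 = 1.271 W

Final answer: 1.271 W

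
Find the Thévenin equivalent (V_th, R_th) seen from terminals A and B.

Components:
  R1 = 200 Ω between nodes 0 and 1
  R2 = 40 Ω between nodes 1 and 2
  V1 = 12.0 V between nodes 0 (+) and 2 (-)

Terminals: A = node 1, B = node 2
Step 1 — V_th is the open-circuit voltage V_A - V_B (nothing connected across the terminals).
Nodal analysis, taking node 2 as the 0 V reference.
Source V1 fixes V_0 = 12 V.
KCL at each unknown node (sum of currents leaving = 0; resistances in Ω):
  Node 1: (V_1 - 12)/200 + (V_1 - 0)/40 = 0
Collecting terms: 0.03 × V_1 = 0.06  =>  V_1 = 2 V
V_th = V_1 - V_2 = 2 - 0 = 2 V
Step 2 — R_th: zero the source — replace V1 by a short circuit (node 2 merges into node 0) — and find the resistance seen between A (node 1) and B (node 0).
Reduce the network between node 1 (A) and node 0 (B) by series/parallel combination:
  Rp1 = R1 ‖ R2 (parallel, both between nodes 0 and 1) = 1/(1/200 + 1/40) = 33.33 Ω
R_th = 33.33 Ω

Final answer: V_th = 2 V, R_th = 33.33 Ω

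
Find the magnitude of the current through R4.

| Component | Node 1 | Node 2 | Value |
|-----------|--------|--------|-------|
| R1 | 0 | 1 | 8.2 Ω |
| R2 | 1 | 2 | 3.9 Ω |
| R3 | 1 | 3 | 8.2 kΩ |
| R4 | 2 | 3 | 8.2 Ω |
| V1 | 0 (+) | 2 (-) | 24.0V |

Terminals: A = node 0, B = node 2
Nodal analysis, taking node 2 as the 0 V reference.
Source V1 fixes V_0 = 24 V.
KCL at each unknown node (sum of currents leaving = 0; resistances in Ω):
  Node 1: (V_1 - 24)/8.2 + (V_1 - 0)/3.9 + (V_1 - V_3)/8200 = 0
  Node 3: (V_3 - V_1)/8200 + (V_3 - 0)/8.2 = 0
Collecting terms (coefficients in siemens):
  0.3785·V_1 - 0.000122·V_3 = 2.927
  0.1221·V_3 - 0.000122·V_1 = 0
Determinant D = (0.3785)(0.1221) - (-0.000122)(-0.000122) = 0.0462
V_1 = [(2.927)(0.1221) - (-0.000122)(0)]/D = 7.733 V
V_3 = [(0.3785)(0) - (2.927)(-0.000122)]/D = 0.007725 V
I_R4 = (V_2 - V_3)/R4 = (0 - 0.007725)/8.2 = -0.0009421 A
|I_R4| = 0.0009421 A

Final answer: |I_R4| = 0.0009421 A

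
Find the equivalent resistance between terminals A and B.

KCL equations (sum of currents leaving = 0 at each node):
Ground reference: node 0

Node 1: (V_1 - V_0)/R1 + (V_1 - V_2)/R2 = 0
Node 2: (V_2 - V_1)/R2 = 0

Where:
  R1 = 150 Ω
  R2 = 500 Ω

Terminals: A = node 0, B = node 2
Reduce the network between node 0 (A) and node 2 (B) by series/parallel combination:
  Rs1 = R1 + R2 (series, joined only at node 1) = 150 + 500 = 650 Ω
R_eq = 650 Ω

Final answer: 650 Ω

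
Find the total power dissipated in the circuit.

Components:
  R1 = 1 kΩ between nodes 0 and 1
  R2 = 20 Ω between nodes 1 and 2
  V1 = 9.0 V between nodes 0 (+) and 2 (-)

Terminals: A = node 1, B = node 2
Nodal analysis, taking node 2 as the 0 V reference.
Source V1 fixes V_0 = 9 V.
KCL at each unknown node (sum of currents leaving = 0; resistances in Ω):
  Node 1: (V_1 - 9)/1000 + (V_1 - 0)/20 = 0
Collecting terms: 0.051 × V_1 = 0.009  =>  V_1 = 0.1765 V
Power in each resistor, P = (ΔV)²/R:
  P_R1 = (9 - 0.1765)²/1000 = 0.07785 W
  P_R2 = (0.1765 - 0)²/20 = 0.001557 W
P_total = P_R1 + P_R2 = 0.07941 W

Final answer: 0.07941 W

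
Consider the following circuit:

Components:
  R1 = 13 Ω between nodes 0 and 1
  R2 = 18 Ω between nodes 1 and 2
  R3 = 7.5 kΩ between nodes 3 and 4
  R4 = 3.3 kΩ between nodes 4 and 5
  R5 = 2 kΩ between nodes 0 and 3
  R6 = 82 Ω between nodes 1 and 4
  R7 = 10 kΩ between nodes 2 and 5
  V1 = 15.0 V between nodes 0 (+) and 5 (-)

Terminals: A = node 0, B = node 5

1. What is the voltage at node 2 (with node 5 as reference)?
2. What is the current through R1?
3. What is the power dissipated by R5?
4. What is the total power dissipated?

Nodal analysis, taking node 5 as the 0 V reference.
Source V1 fixes V_0 = 15 V.
KCL at each unknown node (sum of currents leaving = 0; resistances in Ω):
  Node 1: (V_1 - 15)/13 + (V_1 - V_2)/18 + (V_1 - V_4)/82 = 0
  Node 2: (V_2 - V_1)/18 + (V_2 - 0)/10000 = 0
  Node 3: (V_3 - V_4)/7500 + (V_3 - 15)/2000 = 0
  Node 4: (V_4 - V_3)/7500 + (V_4 - 0)/3300 + (V_4 - V_1)/82 = 0
Collecting terms (coefficients in siemens):
  0.1447·V_1 - 0.05556·V_2 - 0.0122·V_4 = 1.154
  0.05566·V_2 - 0.05556·V_1 = 0
  0.0006333·V_3 - 0.0001333·V_4 = 0.0075
  0.01263·V_4 - 0.0122·V_1 - 0.0001333·V_3 = 0
Solving these 4 simultaneous equations (Gaussian elimination) gives:
  V_1 = 14.92 V, V_2 = 14.9 V, V_3 = 14.91 V, V_4 = 14.57 V
Part 1:
  Read off the nodal solution: V_2 = 14.9 V
Part 2:
  I_R1 = (V_0 - V_1)/R1 = (15 - 14.92)/13 = 0.005858 A
  Magnitude: I_R1 = 0.005858 A
Part 3:
  I_R5 = (V_0 - V_3)/R5 = (15 - 14.91)/2000 = 0.00004572 A
  P_R5 = I_R5² × R5 = (0.00004572)² × 2000 = 0.000004181 W
Part 4:
  Power in each resistor, P = (ΔV)²/R:
    P_R1 = (15 - 14.92)²/13 = 0.0004461 W
    P_R2 = (14.92 - 14.9)²/18 = 0.00003995 W
    P_R3 = (14.91 - 14.57)²/7500 = 0.00001568 W
    P_R4 = (14.57 - 0)²/3300 = 0.06429 W
    P_R5 = (15 - 14.91)²/2000 = 0.000004181 W
    P_R6 = (14.92 - 14.57)²/82 = 0.001565 W
    P_R7 = (14.9 - 0)²/10000 = 0.02219 W
  P_total = P_R1 + P_R2 + P_R3 + P_R4 + P_R5 + P_R6 + P_R7 = 0.08855 W

Final answers:
1. V_2 = 14.9 V
2. I_R1 = 0.005858 A
3. P_R5 = 4.181e-06 W
4. P_total = 0.08855 W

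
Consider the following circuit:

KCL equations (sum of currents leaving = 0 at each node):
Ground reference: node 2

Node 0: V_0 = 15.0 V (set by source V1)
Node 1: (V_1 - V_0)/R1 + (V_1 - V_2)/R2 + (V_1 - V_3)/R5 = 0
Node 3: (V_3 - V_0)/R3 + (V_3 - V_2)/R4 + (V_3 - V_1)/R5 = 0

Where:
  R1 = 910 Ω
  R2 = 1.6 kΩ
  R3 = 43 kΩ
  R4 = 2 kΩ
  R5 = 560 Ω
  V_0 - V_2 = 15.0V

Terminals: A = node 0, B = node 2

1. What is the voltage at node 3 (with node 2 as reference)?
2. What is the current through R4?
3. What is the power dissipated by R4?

Nodal analysis, taking node 2 as the 0 V reference.
Source V1 fixes V_0 = 15 V.
KCL at each unknown node (sum of currents leaving = 0; resistances in Ω):
  Node 1: (V_1 - 15)/910 + (V_1 - 0)/1600 + (V_1 - V_3)/560 = 0
  Node 3: (V_3 - 15)/43000 + (V_3 - 0)/2000 + (V_3 - V_1)/560 = 0
Collecting terms (coefficients in siemens):
  0.00351·V_1 - 0.001786·V_3 = 0.01648
  0.002309·V_3 - 0.001786·V_1 = 0.0003488
Determinant D = (0.00351)(0.002309) - (-0.001786)(-0.001786) = 0.000004915
V_1 = [(0.01648)(0.002309) - (-0.001786)(0.0003488)]/D = 7.871 V
V_3 = [(0.00351)(0.0003488) - (0.01648)(-0.001786)]/D = 6.238 V
Part 1:
  Read off the nodal solution: V_3 = 6.238 V
Part 2:
  I_R4 = (V_2 - V_3)/R4 = (0 - 6.238)/2000 = -0.003119 A
  Magnitude: I_R4 = 0.003119 A
Part 3:
  I_R4 = (V_2 - V_3)/R4 = (0 - 6.238)/2000 = -0.003119 A
  P_R4 = I_R4² × R4 = (-0.003119)² × 2000 = 0.01946 W

Final answers:
1. V_3 = 6.238 V
2. I_R4 = 0.003119 A
3. P_R4 = 0.01946 W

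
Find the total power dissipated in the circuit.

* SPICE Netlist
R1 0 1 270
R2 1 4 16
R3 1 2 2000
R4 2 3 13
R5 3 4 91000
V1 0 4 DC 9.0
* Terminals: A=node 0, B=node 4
Nodal analysis, taking node 4 as the 0 V reference.
Source V1 fixes V_0 = 9 V.
KCL at each unknown node (sum of currents leaving = 0; resistances in Ω):
  Node 1: (V_1 - 9)/270 + (V_1 - 0)/16 + (V_1 - V_2)/2000 = 0
  Node 2: (V_2 - V_1)/2000 + (V_2 - V_3)/13 = 0
  Node 3: (V_3 - V_2)/13 + (V_3 - 0)/91000 = 0
Collecting terms (coefficients in siemens):
  0.0667·V_1 - 0.0005·V_2 = 0.03333
  0.07742·V_2 - 0.0005·V_1 - 0.07692·V_3 = 0
  0.07693·V_3 - 0.07692·V_2 = 0
Solving these 3 simultaneous equations (Gaussian elimination) gives:
  V_1 = 0.5034 V, V_2 = 0.4926 V, V_3 = 0.4925 V
Power in each resistor, P = (ΔV)²/R:
  P_R1 = (9 - 0.5034)²/270 = 0.2674 W
  P_R2 = (0.5034 - 0)²/16 = 0.01584 W
  P_R3 = (0.5034 - 0.4926)²/2000 = 0.00000005859 W
  P_R4 = (0.4926 - 0.4925)²/13 = 0.0000000003808 W
  P_R5 = (0.4925 - 0)²/91000 = 0.000002666 W
P_total = P_R1 + P_R2 + P_R3 + P_R4 + P_R5 = 0.2832 W

Final answer: 0.2832 W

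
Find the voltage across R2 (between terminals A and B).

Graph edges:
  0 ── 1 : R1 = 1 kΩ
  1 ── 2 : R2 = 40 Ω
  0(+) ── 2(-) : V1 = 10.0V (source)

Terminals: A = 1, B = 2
R1 and R2 are in series across V1 (node 0 → node 1 → node 2), and the output A–B is taken across R2, so this is a voltage divider.
Series current: I = V1/(R1 + R2) = 10/(1000 + 40) = 10/1040 = 0.009615 A
V_R2 = I × R2 = V1 × R2/(R1 + R2) = 10 × 40/1040 = 0.3846 V

Final answer: 0.3846 V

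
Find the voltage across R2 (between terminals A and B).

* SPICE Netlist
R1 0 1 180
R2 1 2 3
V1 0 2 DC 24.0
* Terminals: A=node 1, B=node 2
R1 and R2 are in series across V1 (node 0 → node 1 → node 2), and the output A–B is taken across R2, so this is a voltage divider.
Series current: I = V1/(R1 + R2) = 24/(180 + 3) = 24/183 = 0.1311 A
V_R2 = I × R2 = V1 × R2/(R1 + R2) = 24 × 3/183 = 0.3934 V

Final answer: 0.3934 V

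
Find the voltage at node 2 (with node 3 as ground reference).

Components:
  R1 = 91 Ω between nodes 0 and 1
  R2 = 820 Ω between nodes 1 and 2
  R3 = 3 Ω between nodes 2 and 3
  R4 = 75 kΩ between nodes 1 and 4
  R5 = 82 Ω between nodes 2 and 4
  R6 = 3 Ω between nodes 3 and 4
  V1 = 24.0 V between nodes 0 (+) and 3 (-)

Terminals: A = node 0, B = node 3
Nodal analysis, taking node 3 as the 0 V reference.
Source V1 fixes V_0 = 24 V.
KCL at each unknown node (sum of currents leaving = 0; resistances in Ω):
  Node 1: (V_1 - 24)/91 + (V_1 - V_2)/820 + (V_1 - V_4)/75000 = 0
  Node 2: (V_2 - V_1)/820 + (V_2 - 0)/3 + (V_2 - V_4)/82 = 0
  Node 4: (V_4 - V_1)/75000 + (V_4 - V_2)/82 + (V_4 - 0)/3 = 0
Collecting terms (coefficients in siemens):
  0.01222·V_1 - 0.00122·V_2 - 0.00001333·V_4 = 0.2637
  0.3467·V_2 - 0.00122·V_1 - 0.0122·V_4 = 0
  0.3455·V_4 - 0.00001333·V_1 - 0.0122·V_2 = 0
Solving these 3 simultaneous equations (Gaussian elimination) gives:
  V_1 = 21.59 V, V_2 = 0.07604 V, V_4 = 0.003517 V
The requested potential is V_2 = 0.07604 V.

Final answer: V_2 = 0.07604 V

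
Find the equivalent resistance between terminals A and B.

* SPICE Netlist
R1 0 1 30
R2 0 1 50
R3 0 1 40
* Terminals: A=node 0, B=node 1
Reduce the network between node 0 (A) and node 1 (B) by series/parallel combination:
  Rp1 = R1 ‖ R2 ‖ R3 (parallel, all between nodes 0 and 1) = 1/(1/30 + 1/50 + 1/40) = 12.77 Ω
R_eq = 12.77 Ω

Final answer: 12.77 Ω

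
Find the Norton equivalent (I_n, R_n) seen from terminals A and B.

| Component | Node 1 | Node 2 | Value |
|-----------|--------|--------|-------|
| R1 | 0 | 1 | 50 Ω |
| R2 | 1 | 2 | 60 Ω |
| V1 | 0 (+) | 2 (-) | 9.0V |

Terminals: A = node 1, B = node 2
Find the Thévenin equivalent first; then I_n = V_th/R_th and R_n = R_th.
Step 1 — V_th is the open-circuit voltage V_A - V_B (nothing connected across the terminals).
Nodal analysis, taking node 2 as the 0 V reference.
Source V1 fixes V_0 = 9 V.
KCL at each unknown node (sum of currents leaving = 0; resistances in Ω):
  Node 1: (V_1 - 9)/50 + (V_1 - 0)/60 = 0
Collecting terms: 0.03667 × V_1 = 0.18  =>  V_1 = 4.909 V
V_th = V_1 - V_2 = 4.909 - 0 = 4.909 V
Step 2 — R_th: zero the source — replace V1 by a short circuit (node 2 merges into node 0) — and find the resistance seen between A (node 1) and B (node 0).
Reduce the network between node 1 (A) and node 0 (B) by series/parallel combination:
  Rp1 = R1 ‖ R2 (parallel, both between nodes 0 and 1) = 1/(1/50 + 1/60) = 27.27 Ω
R_th = 27.27 Ω
I_n = V_th/R_th = 4.909/27.27 = 0.18 A, and R_n = R_th = 27.27 Ω

Final answer: I_n = 0.18 A, R_n = 27.27 Ω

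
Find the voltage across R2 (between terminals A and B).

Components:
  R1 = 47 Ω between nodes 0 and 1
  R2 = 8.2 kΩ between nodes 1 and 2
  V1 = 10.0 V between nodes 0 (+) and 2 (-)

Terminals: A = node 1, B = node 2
R1 and R2 are in series across V1 (node 0 → node 1 → node 2), and the output A–B is taken across R2, so this is a voltage divider.
Series current: I = V1/(R1 + R2) = 10/(47 + 8200) = 10/8247 = 0.001213 A
V_R2 = I × R2 = V1 × R2/(R1 + R2) = 10 × 8200/8247 = 9.943 V

Final answer: 9.943 V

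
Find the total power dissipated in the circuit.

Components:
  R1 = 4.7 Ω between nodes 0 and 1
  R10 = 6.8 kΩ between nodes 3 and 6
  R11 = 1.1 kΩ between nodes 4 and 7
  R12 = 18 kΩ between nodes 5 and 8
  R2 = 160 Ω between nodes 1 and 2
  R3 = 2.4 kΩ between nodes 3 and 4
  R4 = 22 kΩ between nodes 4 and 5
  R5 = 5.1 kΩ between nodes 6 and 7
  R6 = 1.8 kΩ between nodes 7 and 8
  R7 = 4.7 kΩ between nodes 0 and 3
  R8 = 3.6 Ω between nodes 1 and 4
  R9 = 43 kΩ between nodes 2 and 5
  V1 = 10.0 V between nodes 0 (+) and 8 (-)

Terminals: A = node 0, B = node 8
Nodal analysis, taking node 8 as the 0 V reference.
Source V1 fixes V_0 = 10 V.
KCL at each unknown node (sum of currents leaving = 0; resistances in Ω):
  Node 1: (V_1 - 10)/4.7 + (V_1 - V_2)/160 + (V_1 - V_4)/3.6 = 0
  Node 2: (V_2 - V_1)/160 + (V_2 - V_5)/43000 = 0
  Node 3: (V_3 - V_4)/2400 + (V_3 - 10)/4700 + (V_3 - V_6)/6800 = 0
  Node 4: (V_4 - V_3)/2400 + (V_4 - V_5)/22000 + (V_4 - V_1)/3.6 + (V_4 - V_7)/1100 = 0
  Node 5: (V_5 - V_4)/22000 + (V_5 - V_2)/43000 + (V_5 - 0)/18000 = 0
  Node 6: (V_6 - V_7)/5100 + (V_6 - V_3)/6800 = 0
  Node 7: (V_7 - V_6)/5100 + (V_7 - 0)/1800 + (V_7 - V_4)/1100 = 0
Collecting terms (coefficients in siemens):
  0.4968·V_1 - 0.00625·V_2 - 0.2778·V_4 = 2.128
  0.006273·V_2 - 0.00625·V_1 - 0.00002326·V_5 = 0
  0.0007765·V_3 - 0.0004167·V_4 - 0.0001471·V_6 = 0.002128
  0.2791·V_4 - 0.2778·V_1 - 0.0004167·V_3 - 0.00004545·V_5 - 0.0009091·V_7 = 0
  0.0001243·V_5 - 0.00002326·V_2 - 0.00004545·V_4 = 0
  0.0003431·V_6 - 0.0001471·V_3 - 0.0001961·V_7 = 0
  0.001661·V_7 - 0.0009091·V_4 - 0.0001961·V_6 = 0
Solving these 7 simultaneous equations (Gaussian elimination) gives:
  V_1 = 9.982 V, V_2 = 9.966 V, V_3 = 9.555 V, V_4 = 9.969 V
  V_5 = 5.512 V, V_6 = 7.735 V, V_7 = 6.37 V
Power in each resistor, P = (ΔV)²/R:
  P_R1 = (10 - 9.982)²/4.7 = 0.00006611 W
  P_R2 = (9.982 - 9.966)²/160 = 0.000001717 W
  P_R3 = (9.555 - 9.969)²/2400 = 0.00007166 W
  P_R4 = (9.969 - 5.512)²/22000 = 0.0009032 W
  P_R5 = (7.735 - 6.37)²/5100 = 0.0003651 W
  P_R6 = (6.37 - 0)²/1800 = 0.02255 W
  P_R7 = (10 - 9.555)²/4700 = 0.00004222 W
  P_R8 = (9.982 - 9.969)²/3.6 = 0.00004788 W
  P_R9 = (9.966 - 5.512)²/43000 = 0.0004614 W
  P_R10 = (9.555 - 7.735)²/6800 = 0.0004868 W
  P_R11 = (9.969 - 6.37)²/1100 = 0.01177 W
  P_R12 = (5.512 - 0)²/18000 = 0.001688 W
P_total = P_R1 + P_R2 + P_R3 + P_R4 + P_R5 + P_R6 + P_R7 + P_R8 + P_R9 + P_R10 + P_R11 + P_R12 = 0.03845 W

Final answer: 0.03845 W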